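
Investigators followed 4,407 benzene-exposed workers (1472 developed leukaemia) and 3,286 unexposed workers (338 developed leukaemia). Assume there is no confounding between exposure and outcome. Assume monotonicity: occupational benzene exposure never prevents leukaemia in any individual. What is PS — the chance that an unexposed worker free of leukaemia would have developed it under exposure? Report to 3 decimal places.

PS ≈ 0.258

p₁ = P(outcome | exposed) = 1472/4407 = 0.33401
p₀ = P(outcome | unexposed) = 338/3286 = 0.10286
Under exogeneity and monotonicity, PS = (p₁ − p₀) / (1 − p₀).
PS = (0.33401 − 0.10286) / (1 − 0.10286) = 0.23115 / 0.89714 ≈ 0.2577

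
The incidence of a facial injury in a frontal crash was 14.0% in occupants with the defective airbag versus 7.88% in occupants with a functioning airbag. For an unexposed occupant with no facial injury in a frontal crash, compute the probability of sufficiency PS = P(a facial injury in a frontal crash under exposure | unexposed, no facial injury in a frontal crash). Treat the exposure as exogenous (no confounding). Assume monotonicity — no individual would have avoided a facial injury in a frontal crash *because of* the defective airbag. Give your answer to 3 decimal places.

PS ≈ 0.066

p₁ = 0.14, p₀ = 0.0788.
Under exogeneity and monotonicity, PS = (p₁ − p₀) / (1 − p₀).
PS = (0.14 − 0.0788) / (1 − 0.0788) = 0.0612 / 0.9212 ≈ 0.0664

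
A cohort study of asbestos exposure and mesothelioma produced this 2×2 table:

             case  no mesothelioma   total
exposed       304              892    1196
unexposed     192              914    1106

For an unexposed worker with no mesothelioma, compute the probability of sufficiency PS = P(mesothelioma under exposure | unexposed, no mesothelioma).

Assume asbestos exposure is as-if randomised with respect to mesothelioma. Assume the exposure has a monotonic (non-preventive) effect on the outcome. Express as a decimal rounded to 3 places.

p₁ = P(outcome | exposed) = 304/1196 = 0.25418
p₀ = P(outcome | unexposed) = 192/1106 = 0.1736
Under exogeneity and monotonicity, PS = (p₁ − p₀) / (1 − p₀).
PS = (0.25418 − 0.1736) / (1 − 0.1736) = 0.080582 / 0.8264 ≈ 0.0975

PS ≈ 0.098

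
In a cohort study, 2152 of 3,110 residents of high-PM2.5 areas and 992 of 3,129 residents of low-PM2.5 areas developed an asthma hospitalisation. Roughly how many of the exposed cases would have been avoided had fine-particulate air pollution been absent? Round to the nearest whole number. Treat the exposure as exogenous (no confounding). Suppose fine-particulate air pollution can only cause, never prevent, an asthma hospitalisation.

p₁ = P(outcome | exposed) = 2152/3110 = 0.69196
p₀ = P(outcome | unexposed) = 992/3129 = 0.31703
PN = (p₁ − p₀)/p₁ = (0.69196 − 0.31703) / 0.69196 ≈ 0.54183.
Attributable cases ≈ PN × (exposed cases) = 0.54183 × 2152 ≈ 1166.02.

about 1166 cases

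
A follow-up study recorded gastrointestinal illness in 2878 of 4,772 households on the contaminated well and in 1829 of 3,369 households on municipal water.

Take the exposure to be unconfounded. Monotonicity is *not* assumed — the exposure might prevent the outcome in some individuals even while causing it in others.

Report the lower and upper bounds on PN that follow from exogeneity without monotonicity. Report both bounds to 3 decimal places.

0.100 ≤ PN ≤ 0.758

p₁ = P(outcome | exposed) = 2878/4772 = 0.6031
p₀ = P(outcome | unexposed) = 1829/3369 = 0.54289
Under exogeneity alone the bounds on PN are max{0,(p₁−p₀)/p₁} ≤ PN ≤ min{1,(1−p₀)/p₁}.
  lower = (p₁ − p₀)/p₁ = 0.06021 / 0.6031 ≈ 0.0998
  upper = min{1, (1 − p₀)/p₁} = 0.45711 / 0.6031 ≈ 0.7579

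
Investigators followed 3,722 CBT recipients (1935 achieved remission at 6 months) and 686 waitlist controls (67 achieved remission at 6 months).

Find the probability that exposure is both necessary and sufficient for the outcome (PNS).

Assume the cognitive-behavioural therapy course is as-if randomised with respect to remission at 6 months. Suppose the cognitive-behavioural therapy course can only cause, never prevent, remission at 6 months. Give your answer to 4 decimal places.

p₁ = P(outcome | exposed) = 1935/3722 = 0.51988
p₀ = P(outcome | unexposed) = 67/686 = 0.097668
Under exogeneity and monotonicity, PNS = p₁ − p₀.
PNS = 0.51988 − 0.097668 = 0.42221

PNS ≈ 0.4222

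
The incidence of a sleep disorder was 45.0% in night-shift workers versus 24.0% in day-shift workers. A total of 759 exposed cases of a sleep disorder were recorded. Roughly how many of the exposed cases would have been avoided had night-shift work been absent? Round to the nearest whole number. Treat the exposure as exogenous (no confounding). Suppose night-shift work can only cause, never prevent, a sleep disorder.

p₁ = 0.45, p₀ = 0.24.
PN = (p₁ − p₀)/p₁ = (0.45 − 0.24) / 0.45 ≈ 0.46667.
Attributable cases ≈ PN × (exposed cases) = 0.46667 × 759 ≈ 354.20.

about 354 cases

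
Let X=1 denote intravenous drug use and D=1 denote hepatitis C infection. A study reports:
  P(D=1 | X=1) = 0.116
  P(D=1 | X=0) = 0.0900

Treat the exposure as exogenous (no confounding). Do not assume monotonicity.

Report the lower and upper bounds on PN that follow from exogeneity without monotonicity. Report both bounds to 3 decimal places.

0.224 ≤ PN ≤ 1.000

Let p₁ = 0.116, p₀ = 0.09.
Under exogeneity alone the bounds on PN are max{0,(p₁−p₀)/p₁} ≤ PN ≤ min{1,(1−p₀)/p₁}.
  lower = (p₁ − p₀)/p₁ = 0.026 / 0.116 ≈ 0.2241
  upper = min{1, (1 − p₀)/p₁} = 0.91 / 0.116 ≈ 7.8448 → capped at 1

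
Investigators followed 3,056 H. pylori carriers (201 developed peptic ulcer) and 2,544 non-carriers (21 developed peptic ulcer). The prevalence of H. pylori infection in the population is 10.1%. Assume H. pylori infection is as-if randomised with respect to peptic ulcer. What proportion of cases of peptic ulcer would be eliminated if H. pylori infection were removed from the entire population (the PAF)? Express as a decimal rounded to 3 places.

p₁ = P(outcome | exposed) = 201/3056 = 0.065772
p₀ = P(outcome | unexposed) = 21/2544 = 0.0082547
Overall risk P(Y=1) = π·p₁ + (1−π)·p₀ = 0.101×0.065772 + 0.899×0.0082547 = 0.014064.
Under exogeneity, PAF = [P(Y=1) − p₀] / P(Y=1).
PAF = (0.014064 − 0.0082547) / 0.014064 ≈ 0.4131

PAF ≈ 0.413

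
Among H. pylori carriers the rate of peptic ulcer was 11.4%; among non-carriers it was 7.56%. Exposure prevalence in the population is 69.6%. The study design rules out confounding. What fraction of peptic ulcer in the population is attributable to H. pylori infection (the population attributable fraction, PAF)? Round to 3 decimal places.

p₁ = 0.114, p₀ = 0.0756.
Overall risk P(Y=1) = π·p₁ + (1−π)·p₀ = 0.696×0.114 + 0.304×0.0756 = 0.10233.
Under exogeneity, PAF = [P(Y=1) − p₀] / P(Y=1).
PAF = (0.10233 − 0.0756) / 0.10233 ≈ 0.2612

PAF ≈ 0.261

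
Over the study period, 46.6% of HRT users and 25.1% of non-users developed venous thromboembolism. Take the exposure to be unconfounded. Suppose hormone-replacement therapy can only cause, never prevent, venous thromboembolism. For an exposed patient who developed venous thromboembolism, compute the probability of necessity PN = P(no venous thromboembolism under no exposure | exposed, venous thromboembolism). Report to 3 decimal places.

PN ≈ 0.461

p₁ = 0.466, p₀ = 0.251.
Under exogeneity and monotonicity, PN = (p₁ − p₀) / p₁.
PN = (0.466 − 0.251) / 0.466 = 0.215 / 0.466 ≈ 0.4614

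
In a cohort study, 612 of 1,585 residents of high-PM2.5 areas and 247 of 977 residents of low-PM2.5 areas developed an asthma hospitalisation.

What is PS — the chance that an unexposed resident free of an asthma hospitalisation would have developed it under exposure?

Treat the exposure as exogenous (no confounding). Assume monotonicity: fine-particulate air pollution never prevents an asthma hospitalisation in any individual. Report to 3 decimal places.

p₁ = P(outcome | exposed) = 612/1585 = 0.38612
p₀ = P(outcome | unexposed) = 247/977 = 0.25281
Under exogeneity and monotonicity, PS = (p₁ − p₀) / (1 − p₀).
PS = (0.38612 − 0.25281) / (1 − 0.25281) = 0.13331 / 0.74719 ≈ 0.1784

PS ≈ 0.178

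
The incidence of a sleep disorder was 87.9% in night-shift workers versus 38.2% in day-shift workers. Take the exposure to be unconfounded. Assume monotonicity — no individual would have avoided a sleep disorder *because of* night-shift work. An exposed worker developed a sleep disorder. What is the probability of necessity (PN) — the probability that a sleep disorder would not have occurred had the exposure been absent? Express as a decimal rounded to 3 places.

PN ≈ 0.565

p₁ = 0.879, p₀ = 0.382.
Under exogeneity and monotonicity, PN = (p₁ − p₀) / p₁.
PN = (0.879 − 0.382) / 0.879 = 0.497 / 0.879 ≈ 0.5654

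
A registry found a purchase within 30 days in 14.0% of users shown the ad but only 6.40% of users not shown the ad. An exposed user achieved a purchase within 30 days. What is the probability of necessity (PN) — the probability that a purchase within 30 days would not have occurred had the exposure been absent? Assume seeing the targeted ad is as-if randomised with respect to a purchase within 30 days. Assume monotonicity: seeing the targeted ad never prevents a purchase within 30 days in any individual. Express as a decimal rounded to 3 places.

PN ≈ 0.543

p₁ = 0.14, p₀ = 0.064.
Under exogeneity and monotonicity, PN = (p₁ − p₀) / p₁.
PN = (0.14 − 0.064) / 0.14 = 0.076 / 0.14 ≈ 0.5429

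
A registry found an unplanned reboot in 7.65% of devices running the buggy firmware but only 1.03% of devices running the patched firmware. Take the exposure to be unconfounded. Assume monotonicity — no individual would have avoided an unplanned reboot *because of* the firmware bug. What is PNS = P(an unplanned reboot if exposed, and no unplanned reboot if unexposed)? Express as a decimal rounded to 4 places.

p₁ = 0.0765, p₀ = 0.0103.
Under exogeneity and monotonicity, PNS = p₁ − p₀.
PNS = 0.0765 − 0.0103 = 0.0662

PNS ≈ 0.0662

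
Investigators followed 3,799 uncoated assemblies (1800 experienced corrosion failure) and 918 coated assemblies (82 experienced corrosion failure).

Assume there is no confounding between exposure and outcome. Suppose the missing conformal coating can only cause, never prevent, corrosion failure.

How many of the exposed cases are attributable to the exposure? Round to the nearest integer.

about 1461 cases

p₁ = P(outcome | exposed) = 1800/3799 = 0.47381
p₀ = P(outcome | unexposed) = 82/918 = 0.089325
PN = (p₁ − p₀)/p₁ = (0.47381 − 0.089325) / 0.47381 ≈ 0.81148.
Attributable cases ≈ PN × (exposed cases) = 0.81148 × 1800 ≈ 1460.66.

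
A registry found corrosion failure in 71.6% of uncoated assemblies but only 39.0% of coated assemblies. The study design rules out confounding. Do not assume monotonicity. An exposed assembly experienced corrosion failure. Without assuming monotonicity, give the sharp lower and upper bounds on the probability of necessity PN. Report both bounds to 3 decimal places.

p₁ = 0.716, p₀ = 0.39.
Under exogeneity alone the bounds on PN are max{0,(p₁−p₀)/p₁} ≤ PN ≤ min{1,(1−p₀)/p₁}.
  lower = (p₁ − p₀)/p₁ = 0.326 / 0.716 ≈ 0.4553
  upper = min{1, (1 − p₀)/p₁} = 0.61 / 0.716 ≈ 0.8520

0.455 ≤ PN ≤ 0.852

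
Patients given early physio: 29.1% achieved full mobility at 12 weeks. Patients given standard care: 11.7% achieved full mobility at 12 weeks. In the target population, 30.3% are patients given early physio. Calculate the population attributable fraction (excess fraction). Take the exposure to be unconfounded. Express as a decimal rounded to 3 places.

p₁ = 0.291, p₀ = 0.117.
Overall risk P(Y=1) = π·p₁ + (1−π)·p₀ = 0.303×0.291 + 0.697×0.117 = 0.16972.
Under exogeneity, PAF = [P(Y=1) − p₀] / P(Y=1).
PAF = (0.16972 − 0.117) / 0.16972 ≈ 0.3106

PAF ≈ 0.311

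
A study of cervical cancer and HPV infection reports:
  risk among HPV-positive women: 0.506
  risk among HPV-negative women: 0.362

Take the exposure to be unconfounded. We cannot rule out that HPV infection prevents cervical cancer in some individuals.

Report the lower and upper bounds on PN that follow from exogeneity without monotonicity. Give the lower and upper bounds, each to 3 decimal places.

Let p₁ = 0.506, p₀ = 0.362.
Under exogeneity alone the bounds on PN are max{0,(p₁−p₀)/p₁} ≤ PN ≤ min{1,(1−p₀)/p₁}.
  lower = (p₁ − p₀)/p₁ = 0.144 / 0.506 ≈ 0.2846
  upper = min{1, (1 − p₀)/p₁} = 0.638 / 0.506 ≈ 1.2609 → capped at 1

0.285 ≤ PN ≤ 1.000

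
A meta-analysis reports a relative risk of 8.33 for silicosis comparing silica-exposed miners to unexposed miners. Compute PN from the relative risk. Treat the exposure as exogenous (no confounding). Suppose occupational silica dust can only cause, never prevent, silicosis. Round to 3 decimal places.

PN ≈ 0.880

Under exogeneity and monotonicity, PN = (RR − 1) / RR = 1 − 1/RR.
PN = (8.33 − 1) / 8.33 = 7.33 / 8.33 ≈ 0.8800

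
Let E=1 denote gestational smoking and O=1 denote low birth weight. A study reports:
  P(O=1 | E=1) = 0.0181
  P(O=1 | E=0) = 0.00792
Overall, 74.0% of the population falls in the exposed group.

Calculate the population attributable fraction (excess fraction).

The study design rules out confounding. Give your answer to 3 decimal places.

PAF ≈ 0.487

Let p₁ = 0.0181, p₀ = 0.00792.
Overall risk P(Y=1) = π·p₁ + (1−π)·p₀ = 0.74×0.0181 + 0.26×0.00792 = 0.015453.
Under exogeneity, PAF = [P(Y=1) − p₀] / P(Y=1).
PAF = (0.015453 − 0.00792) / 0.015453 ≈ 0.4875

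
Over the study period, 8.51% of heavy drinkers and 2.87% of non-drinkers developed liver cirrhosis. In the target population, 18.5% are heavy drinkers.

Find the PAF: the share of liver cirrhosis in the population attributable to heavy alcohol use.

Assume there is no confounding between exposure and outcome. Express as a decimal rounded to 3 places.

PAF ≈ 0.267

p₁ = 0.0851, p₀ = 0.0287.
Overall risk P(Y=1) = π·p₁ + (1−π)·p₀ = 0.185×0.0851 + 0.815×0.0287 = 0.039134.
Under exogeneity, PAF = [P(Y=1) − p₀] / P(Y=1).
PAF = (0.039134 − 0.0287) / 0.039134 ≈ 0.2666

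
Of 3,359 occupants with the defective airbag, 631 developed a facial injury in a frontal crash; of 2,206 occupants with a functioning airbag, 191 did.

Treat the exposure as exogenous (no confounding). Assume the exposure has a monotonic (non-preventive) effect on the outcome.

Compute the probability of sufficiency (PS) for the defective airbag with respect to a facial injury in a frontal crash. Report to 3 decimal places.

p₁ = P(outcome | exposed) = 631/3359 = 0.18785
p₀ = P(outcome | unexposed) = 191/2206 = 0.086582
Under exogeneity and monotonicity, PS = (p₁ − p₀) / (1 − p₀).
PS = (0.18785 − 0.086582) / (1 − 0.086582) = 0.10127 / 0.91342 ≈ 0.1109

PS ≈ 0.111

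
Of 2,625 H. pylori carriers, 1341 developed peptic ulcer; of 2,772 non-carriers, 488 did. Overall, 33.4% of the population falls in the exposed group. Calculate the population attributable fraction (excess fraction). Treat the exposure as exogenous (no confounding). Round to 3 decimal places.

PAF ≈ 0.388

p₁ = P(outcome | exposed) = 1341/2625 = 0.51086
p₀ = P(outcome | unexposed) = 488/2772 = 0.17605
Overall risk P(Y=1) = π·p₁ + (1−π)·p₀ = 0.334×0.51086 + 0.666×0.17605 = 0.28787.
Under exogeneity, PAF = [P(Y=1) − p₀] / P(Y=1).
PAF = (0.28787 − 0.17605) / 0.28787 ≈ 0.3885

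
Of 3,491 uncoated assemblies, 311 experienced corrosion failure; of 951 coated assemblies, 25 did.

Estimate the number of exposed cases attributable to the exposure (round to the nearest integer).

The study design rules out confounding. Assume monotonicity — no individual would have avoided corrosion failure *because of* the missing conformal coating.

p₁ = P(outcome | exposed) = 311/3491 = 0.089086
p₀ = P(outcome | unexposed) = 25/951 = 0.026288
PN = (p₁ − p₀)/p₁ = (0.089086 − 0.026288) / 0.089086 ≈ 0.70491.
Attributable cases ≈ PN × (exposed cases) = 0.70491 × 311 ≈ 219.23.

about 219 cases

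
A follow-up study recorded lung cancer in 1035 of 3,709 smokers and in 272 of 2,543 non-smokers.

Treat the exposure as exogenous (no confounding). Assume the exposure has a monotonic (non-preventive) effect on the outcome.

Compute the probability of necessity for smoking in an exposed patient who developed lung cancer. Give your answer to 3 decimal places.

PN ≈ 0.617

p₁ = P(outcome | exposed) = 1035/3709 = 0.27905
p₀ = P(outcome | unexposed) = 272/2543 = 0.10696
Under exogeneity and monotonicity, PN = (p₁ − p₀) / p₁.
PN = (0.27905 − 0.10696) / 0.27905 = 0.17209 / 0.27905 ≈ 0.6167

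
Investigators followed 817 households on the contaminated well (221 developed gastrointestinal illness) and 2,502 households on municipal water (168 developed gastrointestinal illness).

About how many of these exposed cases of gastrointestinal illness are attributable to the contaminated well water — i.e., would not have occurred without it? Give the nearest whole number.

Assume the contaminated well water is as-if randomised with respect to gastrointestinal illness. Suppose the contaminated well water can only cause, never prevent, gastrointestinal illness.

p₁ = P(outcome | exposed) = 221/817 = 0.2705
p₀ = P(outcome | unexposed) = 168/2502 = 0.067146
PN = (p₁ − p₀)/p₁ = (0.2705 − 0.067146) / 0.2705 ≈ 0.75177.
Attributable cases ≈ PN × (exposed cases) = 0.75177 × 221 ≈ 166.14.

about 166 cases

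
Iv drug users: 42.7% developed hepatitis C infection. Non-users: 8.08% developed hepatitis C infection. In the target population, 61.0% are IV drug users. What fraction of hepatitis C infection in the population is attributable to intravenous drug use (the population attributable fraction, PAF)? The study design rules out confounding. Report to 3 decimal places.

PAF ≈ 0.723

p₁ = 0.427, p₀ = 0.0808.
Overall risk P(Y=1) = π·p₁ + (1−π)·p₀ = 0.61×0.427 + 0.39×0.0808 = 0.29198.
Under exogeneity, PAF = [P(Y=1) − p₀] / P(Y=1).
PAF = (0.29198 − 0.0808) / 0.29198 ≈ 0.7233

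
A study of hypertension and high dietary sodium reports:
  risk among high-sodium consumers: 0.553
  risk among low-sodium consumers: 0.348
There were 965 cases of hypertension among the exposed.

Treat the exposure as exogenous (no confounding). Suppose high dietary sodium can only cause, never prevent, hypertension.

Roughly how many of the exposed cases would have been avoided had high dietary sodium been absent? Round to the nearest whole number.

Let p₁ = 0.553, p₀ = 0.348.
PN = (p₁ − p₀)/p₁ = (0.553 − 0.348) / 0.553 ≈ 0.37071.
Attributable cases ≈ PN × (exposed cases) = 0.37071 × 965 ≈ 357.73.

about 358 cases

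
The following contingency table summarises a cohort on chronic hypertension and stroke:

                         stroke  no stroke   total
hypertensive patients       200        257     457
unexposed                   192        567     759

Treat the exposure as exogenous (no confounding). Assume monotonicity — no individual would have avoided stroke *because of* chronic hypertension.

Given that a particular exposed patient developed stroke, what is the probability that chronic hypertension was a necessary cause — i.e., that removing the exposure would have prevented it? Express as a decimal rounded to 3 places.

p₁ = P(outcome | exposed) = 200/457 = 0.43764
p₀ = P(outcome | unexposed) = 192/759 = 0.25296
Under exogeneity and monotonicity, PN = (p₁ − p₀) / p₁.
PN = (0.43764 − 0.25296) / 0.43764 = 0.18467 / 0.43764 ≈ 0.4220

PN ≈ 0.422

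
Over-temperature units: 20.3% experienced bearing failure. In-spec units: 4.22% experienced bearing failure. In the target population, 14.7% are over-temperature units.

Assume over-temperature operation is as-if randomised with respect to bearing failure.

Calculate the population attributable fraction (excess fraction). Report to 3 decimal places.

p₁ = 0.203, p₀ = 0.0422.
Overall risk P(Y=1) = π·p₁ + (1−π)·p₀ = 0.147×0.203 + 0.853×0.0422 = 0.065838.
Under exogeneity, PAF = [P(Y=1) − p₀] / P(Y=1).
PAF = (0.065838 − 0.0422) / 0.065838 ≈ 0.3590

PAF ≈ 0.359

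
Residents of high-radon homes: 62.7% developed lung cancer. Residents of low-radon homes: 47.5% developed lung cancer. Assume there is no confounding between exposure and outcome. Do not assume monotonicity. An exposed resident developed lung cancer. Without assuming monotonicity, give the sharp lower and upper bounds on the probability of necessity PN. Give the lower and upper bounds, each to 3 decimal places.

0.242 ≤ PN ≤ 0.837

p₁ = 0.627, p₀ = 0.475.
Under exogeneity alone the bounds on PN are max{0,(p₁−p₀)/p₁} ≤ PN ≤ min{1,(1−p₀)/p₁}.
  lower = (p₁ − p₀)/p₁ = 0.152 / 0.627 ≈ 0.2424
  upper = min{1, (1 − p₀)/p₁} = 0.525 / 0.627 ≈ 0.8373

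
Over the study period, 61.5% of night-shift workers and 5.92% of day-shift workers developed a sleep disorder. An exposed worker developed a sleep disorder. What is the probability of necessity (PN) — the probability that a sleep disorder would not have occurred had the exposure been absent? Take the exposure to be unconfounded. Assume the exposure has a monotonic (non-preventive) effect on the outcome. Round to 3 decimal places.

PN ≈ 0.904

p₁ = 0.615, p₀ = 0.0592.
Under exogeneity and monotonicity, PN = (p₁ − p₀) / p₁.
PN = (0.615 − 0.0592) / 0.615 = 0.5558 / 0.615 ≈ 0.9037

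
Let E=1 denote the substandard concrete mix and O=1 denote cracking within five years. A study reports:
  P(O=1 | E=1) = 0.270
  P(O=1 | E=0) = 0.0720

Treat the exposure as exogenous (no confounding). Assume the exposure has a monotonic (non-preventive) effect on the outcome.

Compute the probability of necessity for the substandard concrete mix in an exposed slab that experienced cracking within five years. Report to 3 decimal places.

PN ≈ 0.733

Let p₁ = 0.27, p₀ = 0.072.
Under exogeneity and monotonicity, PN = (p₁ − p₀) / p₁.
PN = (0.27 − 0.072) / 0.27 = 0.198 / 0.27 ≈ 0.7333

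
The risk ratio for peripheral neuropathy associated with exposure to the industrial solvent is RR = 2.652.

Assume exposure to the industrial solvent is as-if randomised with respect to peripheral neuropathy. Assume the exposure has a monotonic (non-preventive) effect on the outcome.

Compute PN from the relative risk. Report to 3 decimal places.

PN ≈ 0.623

Under exogeneity and monotonicity, PN = (RR − 1) / RR = 1 − 1/RR.
PN = (2.652 − 1) / 2.652 = 1.652 / 2.652 ≈ 0.6229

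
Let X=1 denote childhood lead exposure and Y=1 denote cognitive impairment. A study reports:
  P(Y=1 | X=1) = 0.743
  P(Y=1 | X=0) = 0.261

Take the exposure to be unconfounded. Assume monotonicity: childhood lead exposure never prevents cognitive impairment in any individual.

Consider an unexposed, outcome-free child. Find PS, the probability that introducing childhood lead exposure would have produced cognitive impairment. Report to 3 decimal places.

Let p₁ = 0.743, p₀ = 0.261.
Under exogeneity and monotonicity, PS = (p₁ − p₀) / (1 − p₀).
PS = (0.743 − 0.261) / (1 − 0.261) = 0.482 / 0.739 ≈ 0.6522

PS ≈ 0.652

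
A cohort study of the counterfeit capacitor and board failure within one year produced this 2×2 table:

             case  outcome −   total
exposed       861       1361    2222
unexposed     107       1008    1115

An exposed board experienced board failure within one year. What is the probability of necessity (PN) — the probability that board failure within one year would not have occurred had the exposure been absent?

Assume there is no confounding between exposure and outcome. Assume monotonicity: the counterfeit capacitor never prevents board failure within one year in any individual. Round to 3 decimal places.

p₁ = P(outcome | exposed) = 861/2222 = 0.38749
p₀ = P(outcome | unexposed) = 107/1115 = 0.095964
Under exogeneity and monotonicity, PN = (p₁ − p₀) / p₁.
PN = (0.38749 − 0.095964) / 0.38749 = 0.29152 / 0.38749 ≈ 0.7523

PN ≈ 0.752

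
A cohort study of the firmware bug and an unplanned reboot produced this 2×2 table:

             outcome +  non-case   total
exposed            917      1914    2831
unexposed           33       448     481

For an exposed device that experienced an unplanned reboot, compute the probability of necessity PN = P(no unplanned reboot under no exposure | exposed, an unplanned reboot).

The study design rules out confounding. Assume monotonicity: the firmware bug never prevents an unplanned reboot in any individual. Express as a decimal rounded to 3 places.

p₁ = P(outcome | exposed) = 917/2831 = 0.32391
p₀ = P(outcome | unexposed) = 33/481 = 0.068607
Under exogeneity and monotonicity, PN = (p₁ − p₀)/p₁.
PN = (0.32391 − 0.068607) / 0.32391 ≈ 0.7882

PN ≈ 0.788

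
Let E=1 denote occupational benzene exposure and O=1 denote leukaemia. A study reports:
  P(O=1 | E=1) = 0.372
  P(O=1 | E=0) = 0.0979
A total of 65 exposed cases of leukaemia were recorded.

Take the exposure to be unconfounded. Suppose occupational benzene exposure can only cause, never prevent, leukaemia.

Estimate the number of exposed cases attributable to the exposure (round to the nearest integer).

Let p₁ = 0.372, p₀ = 0.0979.
PN = (p₁ − p₀)/p₁ = (0.372 − 0.0979) / 0.372 ≈ 0.73683.
Attributable cases ≈ PN × (exposed cases) = 0.73683 × 65 ≈ 47.89.

about 48 cases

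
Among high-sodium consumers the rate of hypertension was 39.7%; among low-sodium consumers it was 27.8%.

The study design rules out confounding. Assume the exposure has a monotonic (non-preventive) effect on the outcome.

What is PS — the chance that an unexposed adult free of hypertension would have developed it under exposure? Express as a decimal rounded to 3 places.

PS ≈ 0.165

p₁ = 0.397, p₀ = 0.278.
Under exogeneity and monotonicity, PS = (p₁ − p₀) / (1 − p₀).
PS = (0.397 − 0.278) / (1 − 0.278) = 0.119 / 0.722 ≈ 0.1648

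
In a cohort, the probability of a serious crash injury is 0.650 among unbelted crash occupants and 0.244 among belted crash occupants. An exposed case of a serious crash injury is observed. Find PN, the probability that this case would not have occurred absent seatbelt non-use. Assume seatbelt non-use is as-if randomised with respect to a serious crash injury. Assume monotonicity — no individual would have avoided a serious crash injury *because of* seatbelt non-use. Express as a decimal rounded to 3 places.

PN ≈ 0.625

Let p₁ = 0.65, p₀ = 0.244.
Under exogeneity and monotonicity, PN = (p₁ − p₀) / p₁.
PN = (0.65 − 0.244) / 0.65 = 0.406 / 0.65 ≈ 0.6246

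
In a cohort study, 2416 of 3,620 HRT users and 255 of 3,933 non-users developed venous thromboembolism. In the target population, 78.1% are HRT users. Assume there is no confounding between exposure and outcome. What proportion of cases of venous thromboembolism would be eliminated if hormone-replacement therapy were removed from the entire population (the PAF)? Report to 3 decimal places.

p₁ = P(outcome | exposed) = 2416/3620 = 0.6674
p₀ = P(outcome | unexposed) = 255/3933 = 0.064836
Overall risk P(Y=1) = π·p₁ + (1−π)·p₀ = 0.781×0.6674 + 0.219×0.064836 = 0.53544.
Under exogeneity, PAF = [P(Y=1) − p₀] / P(Y=1).
PAF = (0.53544 − 0.064836) / 0.53544 ≈ 0.8789

PAF ≈ 0.879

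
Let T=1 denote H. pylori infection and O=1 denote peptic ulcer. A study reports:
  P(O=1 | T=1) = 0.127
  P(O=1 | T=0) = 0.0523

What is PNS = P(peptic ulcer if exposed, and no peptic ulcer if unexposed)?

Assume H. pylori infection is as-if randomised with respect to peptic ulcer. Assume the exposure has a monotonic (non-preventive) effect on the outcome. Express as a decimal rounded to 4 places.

PNS ≈ 0.0747

Let p₁ = 0.127, p₀ = 0.0523.
Under exogeneity and monotonicity, PNS = p₁ − p₀.
PNS = 0.127 − 0.0523 = 0.0747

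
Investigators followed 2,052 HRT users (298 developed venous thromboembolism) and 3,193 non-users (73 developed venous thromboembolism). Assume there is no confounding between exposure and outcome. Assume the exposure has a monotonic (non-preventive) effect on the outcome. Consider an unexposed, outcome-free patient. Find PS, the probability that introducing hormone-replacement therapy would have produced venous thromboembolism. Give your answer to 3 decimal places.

PS ≈ 0.125

p₁ = P(outcome | exposed) = 298/2052 = 0.14522
p₀ = P(outcome | unexposed) = 73/3193 = 0.022863
Under exogeneity and monotonicity, PS = (p₁ − p₀) / (1 − p₀).
PS = (0.14522 − 0.022863) / (1 − 0.022863) = 0.12236 / 0.97714 ≈ 0.1252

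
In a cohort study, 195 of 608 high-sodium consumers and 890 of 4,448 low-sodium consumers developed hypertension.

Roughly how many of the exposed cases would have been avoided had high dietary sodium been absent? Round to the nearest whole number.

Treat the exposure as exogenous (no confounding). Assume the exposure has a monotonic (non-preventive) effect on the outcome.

about 73 cases

p₁ = P(outcome | exposed) = 195/608 = 0.32072
p₀ = P(outcome | unexposed) = 890/4448 = 0.20009
PN = (p₁ − p₀)/p₁ = (0.32072 − 0.20009) / 0.32072 ≈ 0.37613.
Attributable cases ≈ PN × (exposed cases) = 0.37613 × 195 ≈ 73.35.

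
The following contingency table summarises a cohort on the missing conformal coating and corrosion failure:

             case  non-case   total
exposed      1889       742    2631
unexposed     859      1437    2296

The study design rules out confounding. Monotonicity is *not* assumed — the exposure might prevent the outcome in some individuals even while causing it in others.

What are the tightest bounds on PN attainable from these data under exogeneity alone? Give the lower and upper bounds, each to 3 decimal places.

p₁ = P(outcome | exposed) = 1889/2631 = 0.71798
p₀ = P(outcome | unexposed) = 859/2296 = 0.37413
Under exogeneity alone the bounds on PN are max{0,(p₁−p₀)/p₁} ≤ PN ≤ min{1,(1−p₀)/p₁}.
  lower = (p₁ − p₀)/p₁ = 0.34385 / 0.71798 ≈ 0.4789
  upper = min{1, (1 − p₀)/p₁} = 0.62587 / 0.71798 ≈ 0.8717

0.479 ≤ PN ≤ 0.872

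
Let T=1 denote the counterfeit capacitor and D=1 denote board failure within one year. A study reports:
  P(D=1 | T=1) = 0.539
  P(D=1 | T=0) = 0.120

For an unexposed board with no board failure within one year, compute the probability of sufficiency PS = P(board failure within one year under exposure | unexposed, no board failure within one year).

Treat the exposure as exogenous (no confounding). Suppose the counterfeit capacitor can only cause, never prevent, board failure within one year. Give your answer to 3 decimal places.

Let p₁ = 0.539, p₀ = 0.12.
Under exogeneity and monotonicity, PS = (p₁ − p₀) / (1 − p₀).
PS = (0.539 − 0.12) / (1 − 0.12) = 0.419 / 0.88 ≈ 0.4761

PS ≈ 0.476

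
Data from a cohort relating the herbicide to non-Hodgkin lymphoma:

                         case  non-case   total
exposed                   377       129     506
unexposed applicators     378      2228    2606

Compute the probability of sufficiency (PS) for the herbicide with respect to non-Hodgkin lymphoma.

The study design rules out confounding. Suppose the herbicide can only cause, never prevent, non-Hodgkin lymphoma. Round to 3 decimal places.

p₁ = P(outcome | exposed) = 377/506 = 0.74506
p₀ = P(outcome | unexposed) = 378/2606 = 0.14505
Under exogeneity and monotonicity, PS = (p₁ − p₀)/(1 − p₀).
PS = (0.74506 − 0.14505) / 0.85495 ≈ 0.7018

PS ≈ 0.702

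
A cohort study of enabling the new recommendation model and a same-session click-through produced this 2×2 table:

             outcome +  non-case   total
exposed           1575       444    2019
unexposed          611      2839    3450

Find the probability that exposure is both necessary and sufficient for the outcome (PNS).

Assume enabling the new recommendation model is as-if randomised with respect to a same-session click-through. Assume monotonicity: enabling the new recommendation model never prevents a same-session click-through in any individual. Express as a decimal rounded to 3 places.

PNS ≈ 0.603

p₁ = P(outcome | exposed) = 1575/2019 = 0.78009
p₀ = P(outcome | unexposed) = 611/3450 = 0.1771
Under exogeneity and monotonicity, PNS = p₁ − p₀.
PNS = 0.78009 − 0.1771 = 0.60299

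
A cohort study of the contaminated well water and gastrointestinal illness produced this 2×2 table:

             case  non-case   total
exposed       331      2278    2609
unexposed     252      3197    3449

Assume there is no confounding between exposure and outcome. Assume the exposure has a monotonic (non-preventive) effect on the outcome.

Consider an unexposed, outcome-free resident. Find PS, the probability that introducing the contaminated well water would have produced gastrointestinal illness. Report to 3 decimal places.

PS ≈ 0.058

p₁ = P(outcome | exposed) = 331/2609 = 0.12687
p₀ = P(outcome | unexposed) = 252/3449 = 0.073065
Under exogeneity and monotonicity, PS = (p₁ − p₀) / (1 − p₀).
PS = (0.12687 − 0.073065) / (1 − 0.073065) = 0.053804 / 0.92694 ≈ 0.0580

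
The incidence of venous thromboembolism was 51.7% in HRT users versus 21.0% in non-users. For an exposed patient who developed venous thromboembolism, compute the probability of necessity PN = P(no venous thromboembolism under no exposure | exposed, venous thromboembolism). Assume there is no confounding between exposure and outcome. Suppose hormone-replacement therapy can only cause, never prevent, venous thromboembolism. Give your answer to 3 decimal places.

PN ≈ 0.594

p₁ = 0.517, p₀ = 0.21.
Under exogeneity and monotonicity, PN = (p₁ − p₀) / p₁.
PN = (0.517 − 0.21) / 0.517 = 0.307 / 0.517 ≈ 0.5938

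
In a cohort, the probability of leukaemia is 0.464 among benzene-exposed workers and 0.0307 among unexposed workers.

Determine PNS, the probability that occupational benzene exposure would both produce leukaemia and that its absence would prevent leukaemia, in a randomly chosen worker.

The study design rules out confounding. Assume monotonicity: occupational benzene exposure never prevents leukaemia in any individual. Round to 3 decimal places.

PNS ≈ 0.433

Let p₁ = 0.464, p₀ = 0.0307.
Under exogeneity and monotonicity, PNS = p₁ − p₀.
PNS = 0.464 − 0.0307 = 0.4333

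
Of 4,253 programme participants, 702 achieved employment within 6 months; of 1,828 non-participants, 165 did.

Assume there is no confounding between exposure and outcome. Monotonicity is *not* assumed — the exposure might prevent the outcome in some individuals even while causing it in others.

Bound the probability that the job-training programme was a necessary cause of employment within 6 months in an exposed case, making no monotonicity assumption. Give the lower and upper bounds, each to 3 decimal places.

p₁ = P(outcome | exposed) = 702/4253 = 0.16506
p₀ = P(outcome | unexposed) = 165/1828 = 0.090263
Under exogeneity alone the bounds on PN are max{0,(p₁−p₀)/p₁} ≤ PN ≤ min{1,(1−p₀)/p₁}.
  lower = (p₁ − p₀)/p₁ = 0.074797 / 0.16506 ≈ 0.4532
  upper = min{1, (1 − p₀)/p₁} = 0.90974 / 0.16506 ≈ 5.5116 → capped at 1

0.453 ≤ PN ≤ 1.000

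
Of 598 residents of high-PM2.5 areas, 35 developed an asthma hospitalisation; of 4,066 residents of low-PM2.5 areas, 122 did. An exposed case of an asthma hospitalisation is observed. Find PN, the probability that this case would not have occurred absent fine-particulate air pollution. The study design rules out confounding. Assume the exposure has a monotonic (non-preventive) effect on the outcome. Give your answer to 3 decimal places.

PN ≈ 0.487

p₁ = P(outcome | exposed) = 35/598 = 0.058528
p₀ = P(outcome | unexposed) = 122/4066 = 0.030005
Under exogeneity and monotonicity, PN = (p₁ − p₀) / p₁.
PN = (0.058528 − 0.030005) / 0.058528 = 0.028524 / 0.058528 ≈ 0.4873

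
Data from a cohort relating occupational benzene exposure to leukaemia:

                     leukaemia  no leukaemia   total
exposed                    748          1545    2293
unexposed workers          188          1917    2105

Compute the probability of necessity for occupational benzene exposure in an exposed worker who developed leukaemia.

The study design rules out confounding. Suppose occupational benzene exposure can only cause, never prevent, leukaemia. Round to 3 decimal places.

PN ≈ 0.726

p₁ = P(outcome | exposed) = 748/2293 = 0.32621
p₀ = P(outcome | unexposed) = 188/2105 = 0.089311
Under exogeneity and monotonicity, PN = (p₁ − p₀)/p₁.
PN = (0.32621 − 0.089311) / 0.32621 ≈ 0.7262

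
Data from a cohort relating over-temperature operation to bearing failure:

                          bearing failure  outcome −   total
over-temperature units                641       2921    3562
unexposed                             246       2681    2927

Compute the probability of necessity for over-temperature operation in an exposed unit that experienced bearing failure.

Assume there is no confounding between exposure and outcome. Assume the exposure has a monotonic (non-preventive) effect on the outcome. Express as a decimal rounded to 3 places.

p₁ = P(outcome | exposed) = 641/3562 = 0.17996
p₀ = P(outcome | unexposed) = 246/2927 = 0.084045
Under exogeneity and monotonicity, PN = (p₁ − p₀)/p₁.
PN = (0.17996 − 0.084045) / 0.17996 ≈ 0.5330

PN ≈ 0.533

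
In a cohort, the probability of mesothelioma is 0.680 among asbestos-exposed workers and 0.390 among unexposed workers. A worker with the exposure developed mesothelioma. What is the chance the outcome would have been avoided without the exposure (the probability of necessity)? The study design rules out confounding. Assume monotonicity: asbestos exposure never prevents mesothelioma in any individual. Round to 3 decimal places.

Let p₁ = 0.68, p₀ = 0.39.
Under exogeneity and monotonicity, PN = (p₁ − p₀) / p₁.
PN = (0.68 − 0.39) / 0.68 = 0.29 / 0.68 ≈ 0.4265

PN ≈ 0.426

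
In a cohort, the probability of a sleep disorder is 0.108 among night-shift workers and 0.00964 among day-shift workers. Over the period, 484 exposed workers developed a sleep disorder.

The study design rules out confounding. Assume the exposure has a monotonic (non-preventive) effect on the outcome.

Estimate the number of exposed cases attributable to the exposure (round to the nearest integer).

about 441 cases

Let p₁ = 0.108, p₀ = 0.00964.
PN = (p₁ − p₀)/p₁ = (0.108 − 0.00964) / 0.108 ≈ 0.91074.
Attributable cases ≈ PN × (exposed cases) = 0.91074 × 484 ≈ 440.80.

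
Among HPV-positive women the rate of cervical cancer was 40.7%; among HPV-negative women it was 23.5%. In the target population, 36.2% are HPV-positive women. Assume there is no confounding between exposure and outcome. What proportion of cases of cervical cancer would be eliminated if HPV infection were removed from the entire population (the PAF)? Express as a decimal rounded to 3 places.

PAF ≈ 0.209

p₁ = 0.407, p₀ = 0.235.
Overall risk P(Y=1) = π·p₁ + (1−π)·p₀ = 0.362×0.407 + 0.638×0.235 = 0.29726.
Under exogeneity, PAF = [P(Y=1) − p₀] / P(Y=1).
PAF = (0.29726 − 0.235) / 0.29726 ≈ 0.2095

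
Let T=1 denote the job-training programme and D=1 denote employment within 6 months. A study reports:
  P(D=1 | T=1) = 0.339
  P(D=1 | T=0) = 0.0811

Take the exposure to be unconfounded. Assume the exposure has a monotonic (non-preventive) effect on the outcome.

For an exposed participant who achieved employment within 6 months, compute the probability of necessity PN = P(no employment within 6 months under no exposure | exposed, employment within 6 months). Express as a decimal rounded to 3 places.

Let p₁ = 0.339, p₀ = 0.0811.
Under exogeneity and monotonicity, PN = (p₁ − p₀) / p₁.
PN = (0.339 − 0.0811) / 0.339 = 0.2579 / 0.339 ≈ 0.7608

PN ≈ 0.761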